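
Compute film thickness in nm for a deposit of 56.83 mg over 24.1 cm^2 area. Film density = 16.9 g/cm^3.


Convert: m = 56.83 mg = 5.6830e-05 kg, A = 24.1 cm^2 = 2.4100e-03 m^2, rho = 16.9 g/cm^3 = 16900 kg/m^3
t = m / (A * rho)
t = 5.6830e-05 / (2.4100e-03 * 16900)
t = 1.3953e-06 m = 1395.3 nm

1395.3


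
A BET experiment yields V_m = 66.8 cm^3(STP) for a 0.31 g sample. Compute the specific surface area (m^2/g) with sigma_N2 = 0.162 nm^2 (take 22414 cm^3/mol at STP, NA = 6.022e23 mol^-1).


Number of moles in monolayer = V_m / 22414 = 66.8 / 22414 = 0.00298028
Number of molecules = moles * NA = 0.00298028 * 6.022e23
SA = molecules * sigma / mass
SA = (66.8 / 22414) * 6.022e23 * 0.162e-18 / 0.31
SA = 937.9 m^2/g

937.9


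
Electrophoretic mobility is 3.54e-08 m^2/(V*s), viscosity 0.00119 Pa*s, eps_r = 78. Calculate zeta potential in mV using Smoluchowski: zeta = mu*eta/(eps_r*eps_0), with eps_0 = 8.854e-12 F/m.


Smoluchowski equation: zeta = mu * eta / (eps_r * eps_0)
zeta = 3.54e-08 * 0.00119 / (78 * 8.854e-12)
zeta = 0.060998 V = 61.0 mV

61.0


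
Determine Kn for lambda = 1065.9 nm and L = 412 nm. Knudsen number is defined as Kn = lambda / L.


Knudsen number Kn = lambda / L
Kn = 1065.9 / 412
Kn = 2.5871

2.5871


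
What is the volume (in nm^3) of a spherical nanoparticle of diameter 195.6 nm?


Radius r = 195.6/2 = 97.8 nm
Volume V = (4/3) * pi * r^3
V = (4/3) * pi * (97.8)^3
V = 3918367.57 nm^3

3918367.57


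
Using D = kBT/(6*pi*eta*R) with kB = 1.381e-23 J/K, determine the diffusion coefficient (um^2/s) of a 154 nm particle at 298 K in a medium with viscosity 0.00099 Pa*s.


Radius R = 154/2 = 77 nm = 7.7e-08 m
D = kB*T / (6*pi*eta*R)
D = 1.381e-23 * 298 / (6 * pi * 0.00099 * 7.7e-08)
D = 2.86407e-12 m^2/s = 2.864 um^2/s

2.864


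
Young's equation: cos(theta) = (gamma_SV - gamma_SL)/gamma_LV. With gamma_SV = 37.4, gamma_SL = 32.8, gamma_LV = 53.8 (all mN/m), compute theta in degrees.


cos(theta) = (gamma_SV - gamma_SL) / gamma_LV
cos(theta) = (37.4 - 32.8) / 53.8
cos(theta) = 0.085502
theta = arccos(0.085502) = 85.1 degrees

85.1


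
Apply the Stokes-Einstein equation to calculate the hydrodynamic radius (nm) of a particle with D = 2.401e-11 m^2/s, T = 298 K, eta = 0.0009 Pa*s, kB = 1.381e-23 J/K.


Stokes-Einstein: R = kB*T / (6*pi*eta*D)
R = 1.381e-23 * 298 / (6 * pi * 0.0009 * 2.401e-11)
R = 1.01036e-08 m = 10.1 nm

10.1


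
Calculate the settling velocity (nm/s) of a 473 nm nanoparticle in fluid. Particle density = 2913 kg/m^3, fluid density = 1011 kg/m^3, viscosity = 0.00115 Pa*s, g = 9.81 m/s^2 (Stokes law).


Radius R = 473/2 nm = 2.365e-07 m
Density difference = 2913 - 1011 = 1902 kg/m^3
v = 2 * R^2 * (rho_p - rho_f) * g / (9 * eta)
v = 2 * (2.365e-07)^2 * 1902 * 9.81 / (9 * 0.00115)
v = 2.01665e-07 m/s = 201.6654 nm/s

201.6654


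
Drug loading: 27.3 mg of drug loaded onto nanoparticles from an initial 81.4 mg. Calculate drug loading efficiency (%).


Drug loading efficiency = (drug loaded / drug initial) * 100
DLE = 27.3 / 81.4 * 100
DLE = 0.3354 * 100
DLE = 33.54%

33.54


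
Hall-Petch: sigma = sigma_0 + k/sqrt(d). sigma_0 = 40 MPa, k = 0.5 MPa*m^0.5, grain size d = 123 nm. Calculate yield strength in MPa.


d = 123 nm = 1.23e-07 m
sqrt(d) = 0.0003507136
Hall-Petch contribution = k / sqrt(d) = 0.5 / 0.0003507136 = 1425.7 MPa
sigma = sigma_0 + k/sqrt(d) = 40 + 1425.7 = 1465.7 MPa

1465.7


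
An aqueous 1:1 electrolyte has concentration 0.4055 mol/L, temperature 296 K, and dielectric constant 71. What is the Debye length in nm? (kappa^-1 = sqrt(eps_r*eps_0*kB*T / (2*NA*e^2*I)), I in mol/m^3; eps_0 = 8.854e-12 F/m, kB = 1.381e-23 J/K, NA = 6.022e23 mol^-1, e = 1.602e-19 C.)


Ionic strength I = 0.4055 * 1^2 * 1000 = 405.5 mol/m^3
kappa^-1 = sqrt(71 * 8.854e-12 * 1.381e-23 * 296 / (2 * 6.022e23 * (1.602e-19)^2 * 405.5))
kappa^-1 = 0.453 nm

0.453


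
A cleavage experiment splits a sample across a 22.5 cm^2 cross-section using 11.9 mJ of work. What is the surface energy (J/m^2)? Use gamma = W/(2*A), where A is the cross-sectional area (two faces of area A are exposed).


Convert: A = 22.5 cm^2 = 0.00225 m^2, W = 11.9 mJ = 0.0119 J
Cleaving exposes two faces of area A, so total new surface = 2*A and gamma = W / (2*A)
gamma = 0.0119 / (2 * 0.00225)
gamma = 2.644 J/m^2

2.644


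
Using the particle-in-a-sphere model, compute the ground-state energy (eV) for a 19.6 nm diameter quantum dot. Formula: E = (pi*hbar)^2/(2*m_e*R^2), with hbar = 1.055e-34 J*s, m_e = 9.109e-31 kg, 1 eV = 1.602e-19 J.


Radius R = 19.6/2 = 9.8 nm = 9.8e-09 m
E = (pi * 1.055e-34)^2 / (2 * 9.109e-31 * (9.8e-09)^2)
E(J) = 6.27844e-22
E = E(J) / 1.602e-19 = 0.0039 eV

0.0039


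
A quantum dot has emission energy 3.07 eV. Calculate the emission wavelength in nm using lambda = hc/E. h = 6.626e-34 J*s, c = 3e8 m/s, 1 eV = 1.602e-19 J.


Convert energy: E = 3.07 eV = 3.07 * 1.602e-19 = 4.91814e-19 J
lambda = h*c / E = 6.626e-34 * 3e8 / 4.91814e-19
lambda = 4.04177e-07 m = 404.2 nm

404.2


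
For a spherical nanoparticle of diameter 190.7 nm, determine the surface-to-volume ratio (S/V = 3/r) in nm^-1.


Radius r = 190.7/2 = 95.35 nm
S/V = 3 / r = 3 / 95.35
S/V = 0.0315 nm^-1

0.0315


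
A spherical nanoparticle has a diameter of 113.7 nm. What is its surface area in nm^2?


Radius r = 113.7/2 = 56.85 nm
Surface area SA = 4 * pi * r^2
SA = 4 * pi * (56.85)^2
SA = 40613.54 nm^2

40613.54


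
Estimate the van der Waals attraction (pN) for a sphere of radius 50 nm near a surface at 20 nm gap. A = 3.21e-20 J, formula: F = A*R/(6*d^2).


Convert to SI: R = 50 nm = 5e-08 m, d = 20 nm = 2e-08 m
F = A * R / (6 * d^2)
F = 3.21e-20 * 5e-08 / (6 * (2e-08)^2)
F = 6.6875e-13 N = 0.669 pN

0.669


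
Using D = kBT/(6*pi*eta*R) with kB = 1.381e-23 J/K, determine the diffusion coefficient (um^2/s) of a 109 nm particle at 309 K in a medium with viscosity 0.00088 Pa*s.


Radius R = 109/2 = 54.5 nm = 5.45e-08 m
D = kB*T / (6*pi*eta*R)
D = 1.381e-23 * 309 / (6 * pi * 0.00088 * 5.45e-08)
D = 4.72032e-12 m^2/s = 4.72 um^2/s

4.72


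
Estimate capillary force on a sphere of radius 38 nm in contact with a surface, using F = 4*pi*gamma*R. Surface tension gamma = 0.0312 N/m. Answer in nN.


Convert radius: R = 38 nm = 3.8e-08 m
F = 4 * pi * gamma * R
F = 4 * pi * 0.0312 * 3.8e-08
F = 1.48987e-08 N = 14.8987 nN

14.8987


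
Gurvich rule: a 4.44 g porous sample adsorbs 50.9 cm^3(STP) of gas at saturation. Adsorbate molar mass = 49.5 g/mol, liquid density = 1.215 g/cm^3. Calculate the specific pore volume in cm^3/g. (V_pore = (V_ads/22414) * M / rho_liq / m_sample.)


Moles adsorbed n = V_ads / 22414 = 50.9 / 22414 = 2.270902e-03 mol
Liquid volume V_liq = n * M / rho_liq = 2.270902e-03 * 49.5 / 1.215 = 0.09252 cm^3
Specific pore volume V_pore = V_liq / m_sample = 0.09252 / 4.44
V_pore = 0.0208 cm^3/g

0.0208


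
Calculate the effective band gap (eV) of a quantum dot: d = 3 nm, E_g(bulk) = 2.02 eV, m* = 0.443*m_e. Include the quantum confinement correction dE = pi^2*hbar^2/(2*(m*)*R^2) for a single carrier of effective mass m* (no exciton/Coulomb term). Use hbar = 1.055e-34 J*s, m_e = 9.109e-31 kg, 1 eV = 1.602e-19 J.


Radius R = 3/2 nm = 1.5e-09 m
Confinement energy dE = pi^2 * hbar^2 / (2 * m_eff * m_e * R^2)
dE = pi^2 * (1.055e-34)^2 / (2 * 0.443 * 9.109e-31 * (1.5e-09)^2) J, divided by 1.602e-19 J/eV
dE = 0.3776 eV
Total band gap = E_g(bulk) + dE = 2.02 + 0.3776 = 2.3976 eV

2.3976


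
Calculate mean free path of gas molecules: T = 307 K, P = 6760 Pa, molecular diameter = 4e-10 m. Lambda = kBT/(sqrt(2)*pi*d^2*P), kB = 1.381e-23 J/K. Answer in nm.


Mean free path: lambda = kB*T / (sqrt(2) * pi * d^2 * P)
lambda = 1.381e-23 * 307 / (sqrt(2) * pi * (4e-10)^2 * 6760)
lambda = 8.82268e-07 m
lambda = 882.27 nm

882.27


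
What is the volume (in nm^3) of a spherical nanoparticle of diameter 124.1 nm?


Radius r = 124.1/2 = 62.05 nm
Volume V = (4/3) * pi * r^3
V = (4/3) * pi * (62.05)^3
V = 1000723.2 nm^3

1000723.2


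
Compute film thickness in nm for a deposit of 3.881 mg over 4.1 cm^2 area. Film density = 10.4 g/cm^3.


Convert: m = 3.881 mg = 3.8810e-06 kg, A = 4.1 cm^2 = 4.1000e-04 m^2, rho = 10.4 g/cm^3 = 10400 kg/m^3
t = m / (A * rho)
t = 3.8810e-06 / (4.1000e-04 * 10400)
t = 9.1018e-07 m = 910.2 nm

910.2


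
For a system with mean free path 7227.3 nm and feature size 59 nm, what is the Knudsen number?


Knudsen number Kn = lambda / L
Kn = 7227.3 / 59
Kn = 122.4966

122.4966


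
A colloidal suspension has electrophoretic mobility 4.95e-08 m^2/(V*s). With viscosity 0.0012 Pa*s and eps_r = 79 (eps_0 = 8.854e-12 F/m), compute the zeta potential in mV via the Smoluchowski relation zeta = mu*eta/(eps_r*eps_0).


Smoluchowski equation: zeta = mu * eta / (eps_r * eps_0)
zeta = 4.95e-08 * 0.0012 / (79 * 8.854e-12)
zeta = 0.084922 V = 84.92 mV

84.92


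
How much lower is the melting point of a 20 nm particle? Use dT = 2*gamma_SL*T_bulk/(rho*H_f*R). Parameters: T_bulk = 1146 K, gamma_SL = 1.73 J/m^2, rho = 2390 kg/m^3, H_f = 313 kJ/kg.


Radius R = 20/2 = 10 nm = 1e-08 m
Convert H_f = 313 kJ/kg = 313000 J/kg
dT = 2 * gamma_SL * T_bulk / (rho * H_f * R)
dT = 2 * 1.73 * 1146 / (2390 * 313000 * 1e-08)
dT = 530.1 K

530.1


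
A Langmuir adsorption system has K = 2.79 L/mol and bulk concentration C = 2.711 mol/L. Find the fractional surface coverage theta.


Langmuir isotherm: theta = K*C / (1 + K*C)
K*C = 2.79 * 2.711 = 7.56369
theta = 7.56369 / (1 + 7.56369) = 7.56369 / 8.56369
theta = 0.8832

0.8832


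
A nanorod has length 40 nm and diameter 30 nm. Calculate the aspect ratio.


Aspect ratio AR = length / diameter
AR = 40 / 30
AR = 1.33

1.33


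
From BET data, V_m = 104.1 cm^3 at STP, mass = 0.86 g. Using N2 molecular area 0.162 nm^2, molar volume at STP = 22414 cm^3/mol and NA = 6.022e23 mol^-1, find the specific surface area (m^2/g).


Number of moles in monolayer = V_m / 22414 = 104.1 / 22414 = 0.00464442
Number of molecules = moles * NA = 0.00464442 * 6.022e23
SA = molecules * sigma / mass
SA = (104.1 / 22414) * 6.022e23 * 0.162e-18 / 0.86
SA = 526.9 m^2/g

526.9


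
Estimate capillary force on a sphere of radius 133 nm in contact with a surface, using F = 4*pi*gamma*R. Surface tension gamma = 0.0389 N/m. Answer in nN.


Convert radius: R = 133 nm = 1.33e-07 m
F = 4 * pi * gamma * R
F = 4 * pi * 0.0389 * 1.33e-07
F = 6.50146e-08 N = 65.0146 nN

65.0146


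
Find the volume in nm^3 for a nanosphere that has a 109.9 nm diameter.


Radius r = 109.9/2 = 54.95 nm
Volume V = (4/3) * pi * r^3
V = (4/3) * pi * (54.95)^3
V = 695011.03 nm^3

695011.03


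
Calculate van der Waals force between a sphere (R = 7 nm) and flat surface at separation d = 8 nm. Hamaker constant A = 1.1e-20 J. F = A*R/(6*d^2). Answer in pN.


Convert to SI: R = 7 nm = 7e-09 m, d = 8 nm = 8e-09 m
F = A * R / (6 * d^2)
F = 1.1e-20 * 7e-09 / (6 * (8e-09)^2)
F = 2.00521e-13 N = 0.201 pN

0.201


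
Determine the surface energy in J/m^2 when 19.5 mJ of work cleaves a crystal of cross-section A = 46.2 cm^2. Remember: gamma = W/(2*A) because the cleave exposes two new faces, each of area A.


Convert: A = 46.2 cm^2 = 0.00462 m^2, W = 19.5 mJ = 0.0195 J
Cleaving exposes two faces of area A, so total new surface = 2*A and gamma = W / (2*A)
gamma = 0.0195 / (2 * 0.00462)
gamma = 2.11 J/m^2

2.11


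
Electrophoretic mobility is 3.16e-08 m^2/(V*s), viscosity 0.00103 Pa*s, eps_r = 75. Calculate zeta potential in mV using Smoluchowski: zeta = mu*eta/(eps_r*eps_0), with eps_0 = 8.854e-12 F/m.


Smoluchowski equation: zeta = mu * eta / (eps_r * eps_0)
zeta = 3.16e-08 * 0.00103 / (75 * 8.854e-12)
zeta = 0.049014 V = 49.01 mV

49.01


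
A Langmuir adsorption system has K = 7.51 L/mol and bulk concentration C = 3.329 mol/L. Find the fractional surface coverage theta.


Langmuir isotherm: theta = K*C / (1 + K*C)
K*C = 7.51 * 3.329 = 25.00079
theta = 25.00079 / (1 + 25.00079) = 25.00079 / 26.00079
theta = 0.9615

0.9615


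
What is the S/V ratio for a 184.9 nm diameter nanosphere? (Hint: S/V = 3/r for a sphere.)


Radius r = 184.9/2 = 92.45 nm
S/V = 3 / r = 3 / 92.45
S/V = 0.0324 nm^-1

0.0324


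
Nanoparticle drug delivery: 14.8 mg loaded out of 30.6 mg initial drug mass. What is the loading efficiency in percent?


Drug loading efficiency = (drug loaded / drug initial) * 100
DLE = 14.8 / 30.6 * 100
DLE = 0.4837 * 100
DLE = 48.37%

48.37


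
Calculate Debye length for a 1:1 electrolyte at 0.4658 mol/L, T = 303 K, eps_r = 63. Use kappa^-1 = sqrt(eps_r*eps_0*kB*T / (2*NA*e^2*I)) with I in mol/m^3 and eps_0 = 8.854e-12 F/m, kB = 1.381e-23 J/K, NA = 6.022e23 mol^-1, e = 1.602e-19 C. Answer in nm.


Ionic strength I = 0.4658 * 1^2 * 1000 = 465.8 mol/m^3
kappa^-1 = sqrt(63 * 8.854e-12 * 1.381e-23 * 303 / (2 * 6.022e23 * (1.602e-19)^2 * 465.8))
kappa^-1 = 0.403 nm

0.403


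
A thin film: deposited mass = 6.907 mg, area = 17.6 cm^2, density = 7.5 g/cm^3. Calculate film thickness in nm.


Convert: m = 6.907 mg = 6.9070e-06 kg, A = 17.6 cm^2 = 1.7600e-03 m^2, rho = 7.5 g/cm^3 = 7500 kg/m^3
t = m / (A * rho)
t = 6.9070e-06 / (1.7600e-03 * 7500)
t = 5.2326e-07 m = 523.3 nm

523.3


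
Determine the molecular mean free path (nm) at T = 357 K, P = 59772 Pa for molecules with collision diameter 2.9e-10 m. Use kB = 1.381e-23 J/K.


Mean free path: lambda = kB*T / (sqrt(2) * pi * d^2 * P)
lambda = 1.381e-23 * 357 / (sqrt(2) * pi * (2.9e-10)^2 * 59772)
lambda = 2.20751e-07 m
lambda = 220.75 nm

220.75


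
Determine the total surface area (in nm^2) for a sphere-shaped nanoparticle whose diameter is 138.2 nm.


Radius r = 138.2/2 = 69.1 nm
Surface area SA = 4 * pi * r^2
SA = 4 * pi * (69.1)^2
SA = 60002.03 nm^2

60002.03


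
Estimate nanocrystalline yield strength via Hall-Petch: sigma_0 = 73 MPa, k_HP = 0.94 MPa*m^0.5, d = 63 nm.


d = 63 nm = 6.3e-08 m
sqrt(d) = 0.000250998
Hall-Petch contribution = k / sqrt(d) = 0.94 / 0.000250998 = 3745.0 MPa
sigma = sigma_0 + k/sqrt(d) = 73 + 3745.0 = 3818.0 MPa

3818.0


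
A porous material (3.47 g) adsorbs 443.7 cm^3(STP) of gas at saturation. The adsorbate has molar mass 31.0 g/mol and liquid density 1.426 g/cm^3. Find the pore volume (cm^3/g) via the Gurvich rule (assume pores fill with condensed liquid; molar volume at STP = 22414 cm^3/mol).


Moles adsorbed n = V_ads / 22414 = 443.7 / 22414 = 1.979566e-02 mol
Liquid volume V_liq = n * M / rho_liq = 1.979566e-02 * 31.0 / 1.426 = 0.43034 cm^3
Specific pore volume V_pore = V_liq / m_sample = 0.43034 / 3.47
V_pore = 0.124 cm^3/g

0.124


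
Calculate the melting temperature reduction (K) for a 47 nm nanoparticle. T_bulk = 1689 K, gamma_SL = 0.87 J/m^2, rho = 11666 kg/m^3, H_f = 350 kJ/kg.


Radius R = 47/2 = 23.5 nm = 2.35e-08 m
Convert H_f = 350 kJ/kg = 350000 J/kg
dT = 2 * gamma_SL * T_bulk / (rho * H_f * R)
dT = 2 * 0.87 * 1689 / (11666 * 350000 * 2.35e-08)
dT = 30.6 K

30.6


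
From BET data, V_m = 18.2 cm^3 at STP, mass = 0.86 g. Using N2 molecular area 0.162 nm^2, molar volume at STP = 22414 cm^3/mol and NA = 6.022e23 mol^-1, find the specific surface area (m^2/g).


Number of moles in monolayer = V_m / 22414 = 18.2 / 22414 = 0.00081199
Number of molecules = moles * NA = 0.00081199 * 6.022e23
SA = molecules * sigma / mass
SA = (18.2 / 22414) * 6.022e23 * 0.162e-18 / 0.86
SA = 92.1 m^2/g

92.1


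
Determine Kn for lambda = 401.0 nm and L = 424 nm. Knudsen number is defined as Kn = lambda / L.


Knudsen number Kn = lambda / L
Kn = 401.0 / 424
Kn = 0.9458

0.9458


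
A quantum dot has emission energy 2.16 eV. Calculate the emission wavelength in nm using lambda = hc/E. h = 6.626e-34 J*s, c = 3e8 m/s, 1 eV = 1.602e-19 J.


Convert energy: E = 2.16 eV = 2.16 * 1.602e-19 = 3.46032e-19 J
lambda = h*c / E = 6.626e-34 * 3e8 / 3.46032e-19
lambda = 5.74456e-07 m = 574.5 nm

574.5


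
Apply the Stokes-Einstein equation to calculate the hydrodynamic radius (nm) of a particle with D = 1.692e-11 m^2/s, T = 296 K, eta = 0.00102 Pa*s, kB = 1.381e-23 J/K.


Stokes-Einstein: R = kB*T / (6*pi*eta*D)
R = 1.381e-23 * 296 / (6 * pi * 0.00102 * 1.692e-11)
R = 1.25656e-08 m = 12.57 nm

12.57


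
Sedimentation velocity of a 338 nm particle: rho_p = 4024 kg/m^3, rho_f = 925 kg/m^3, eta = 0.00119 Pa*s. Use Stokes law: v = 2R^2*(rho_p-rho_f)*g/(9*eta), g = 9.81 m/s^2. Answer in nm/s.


Radius R = 338/2 nm = 1.69e-07 m
Density difference = 4024 - 925 = 3099 kg/m^3
v = 2 * R^2 * (rho_p - rho_f) * g / (9 * eta)
v = 2 * (1.69e-07)^2 * 3099 * 9.81 / (9 * 0.00119)
v = 1.62145e-07 m/s = 162.1454 nm/s

162.1454


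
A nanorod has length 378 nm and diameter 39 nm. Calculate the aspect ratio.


Aspect ratio AR = length / diameter
AR = 378 / 39
AR = 9.69

9.69


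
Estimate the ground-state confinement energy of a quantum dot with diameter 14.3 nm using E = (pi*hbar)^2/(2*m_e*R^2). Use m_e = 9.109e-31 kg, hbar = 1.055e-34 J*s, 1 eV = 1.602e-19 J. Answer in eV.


Radius R = 14.3/2 = 7.15 nm = 7.15e-09 m
E = (pi * 1.055e-34)^2 / (2 * 9.109e-31 * (7.15e-09)^2)
E(J) = 1.17948e-21
E = E(J) / 1.602e-19 = 0.0074 eV

0.0074


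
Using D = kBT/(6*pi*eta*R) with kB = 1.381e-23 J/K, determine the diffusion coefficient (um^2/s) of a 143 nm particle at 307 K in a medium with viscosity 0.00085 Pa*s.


Radius R = 143/2 = 71.5 nm = 7.15e-08 m
D = kB*T / (6*pi*eta*R)
D = 1.381e-23 * 307 / (6 * pi * 0.00085 * 7.15e-08)
D = 3.70089e-12 m^2/s = 3.701 um^2/s

3.701


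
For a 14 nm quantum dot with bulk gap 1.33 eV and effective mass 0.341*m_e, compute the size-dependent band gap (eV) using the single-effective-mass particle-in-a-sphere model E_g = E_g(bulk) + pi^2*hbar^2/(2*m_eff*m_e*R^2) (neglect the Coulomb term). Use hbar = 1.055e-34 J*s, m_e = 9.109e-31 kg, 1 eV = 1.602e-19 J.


Radius R = 14/2 nm = 7e-09 m
Confinement energy dE = pi^2 * hbar^2 / (2 * m_eff * m_e * R^2)
dE = pi^2 * (1.055e-34)^2 / (2 * 0.341 * 9.109e-31 * (7e-09)^2) J, divided by 1.602e-19 J/eV
dE = 0.0225 eV
Total band gap = E_g(bulk) + dE = 1.33 + 0.0225 = 1.3525 eV

1.3525


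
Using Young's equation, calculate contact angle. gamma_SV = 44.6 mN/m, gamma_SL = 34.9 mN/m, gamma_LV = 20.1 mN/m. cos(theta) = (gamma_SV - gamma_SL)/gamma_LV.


cos(theta) = (gamma_SV - gamma_SL) / gamma_LV
cos(theta) = (44.6 - 34.9) / 20.1
cos(theta) = 0.482587
theta = arccos(0.482587) = 61.15 degrees

61.15


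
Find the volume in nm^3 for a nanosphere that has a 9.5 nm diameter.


Radius r = 9.5/2 = 4.75 nm
Volume V = (4/3) * pi * r^3
V = (4/3) * pi * (4.75)^3
V = 448.92 nm^3

448.92


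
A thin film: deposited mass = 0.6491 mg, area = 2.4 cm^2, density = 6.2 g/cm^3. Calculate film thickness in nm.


Convert: m = 0.6491 mg = 6.4910e-07 kg, A = 2.4 cm^2 = 2.4000e-04 m^2, rho = 6.2 g/cm^3 = 6200 kg/m^3
t = m / (A * rho)
t = 6.4910e-07 / (2.4000e-04 * 6200)
t = 4.3622e-07 m = 436.2 nm

436.2


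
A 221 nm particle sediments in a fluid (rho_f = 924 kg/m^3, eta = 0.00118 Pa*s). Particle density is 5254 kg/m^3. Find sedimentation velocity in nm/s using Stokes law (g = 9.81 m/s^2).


Radius R = 221/2 nm = 1.105e-07 m
Density difference = 5254 - 924 = 4330 kg/m^3
v = 2 * R^2 * (rho_p - rho_f) * g / (9 * eta)
v = 2 * (1.105e-07)^2 * 4330 * 9.81 / (9 * 0.00118)
v = 9.76758e-08 m/s = 97.6758 nm/s

97.6758


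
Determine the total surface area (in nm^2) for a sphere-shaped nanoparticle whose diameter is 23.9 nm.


Radius r = 23.9/2 = 11.95 nm
Surface area SA = 4 * pi * r^2
SA = 4 * pi * (11.95)^2
SA = 1794.51 nm^2

1794.51


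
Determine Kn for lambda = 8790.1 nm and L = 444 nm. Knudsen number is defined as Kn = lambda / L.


Knudsen number Kn = lambda / L
Kn = 8790.1 / 444
Kn = 19.7975

19.7975


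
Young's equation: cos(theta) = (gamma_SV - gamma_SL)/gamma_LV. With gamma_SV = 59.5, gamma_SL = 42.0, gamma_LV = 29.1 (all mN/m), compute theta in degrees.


cos(theta) = (gamma_SV - gamma_SL) / gamma_LV
cos(theta) = (59.5 - 42.0) / 29.1
cos(theta) = 0.601375
theta = arccos(0.601375) = 53.03 degrees

53.03


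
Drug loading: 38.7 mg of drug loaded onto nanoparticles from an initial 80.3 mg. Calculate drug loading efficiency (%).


Drug loading efficiency = (drug loaded / drug initial) * 100
DLE = 38.7 / 80.3 * 100
DLE = 0.4819 * 100
DLE = 48.19%

48.19


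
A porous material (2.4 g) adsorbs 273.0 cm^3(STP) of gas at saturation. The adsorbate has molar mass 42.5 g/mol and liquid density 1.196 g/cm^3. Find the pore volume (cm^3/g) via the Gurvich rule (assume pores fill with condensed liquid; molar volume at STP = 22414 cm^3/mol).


Moles adsorbed n = V_ads / 22414 = 273.0 / 22414 = 1.217989e-02 mol
Liquid volume V_liq = n * M / rho_liq = 1.217989e-02 * 42.5 / 1.196 = 0.43281 cm^3
Specific pore volume V_pore = V_liq / m_sample = 0.43281 / 2.4
V_pore = 0.1803 cm^3/g

0.1803


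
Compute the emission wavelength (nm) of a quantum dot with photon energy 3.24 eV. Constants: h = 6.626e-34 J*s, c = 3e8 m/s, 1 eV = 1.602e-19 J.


Convert energy: E = 3.24 eV = 3.24 * 1.602e-19 = 5.19048e-19 J
lambda = h*c / E = 6.626e-34 * 3e8 / 5.19048e-19
lambda = 3.8297e-07 m = 383.0 nm

383.0


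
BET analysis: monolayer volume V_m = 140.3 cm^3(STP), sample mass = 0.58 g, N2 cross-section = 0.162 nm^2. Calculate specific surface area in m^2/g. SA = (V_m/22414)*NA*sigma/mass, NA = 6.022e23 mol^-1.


Number of moles in monolayer = V_m / 22414 = 140.3 / 22414 = 0.00625948
Number of molecules = moles * NA = 0.00625948 * 6.022e23
SA = molecules * sigma / mass
SA = (140.3 / 22414) * 6.022e23 * 0.162e-18 / 0.58
SA = 1052.8 m^2/g

1052.8


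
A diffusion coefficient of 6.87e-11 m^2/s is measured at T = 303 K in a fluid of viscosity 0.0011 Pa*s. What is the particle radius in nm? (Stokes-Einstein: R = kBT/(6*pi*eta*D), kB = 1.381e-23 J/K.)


Stokes-Einstein: R = kB*T / (6*pi*eta*D)
R = 1.381e-23 * 303 / (6 * pi * 0.0011 * 6.87e-11)
R = 2.93755e-09 m = 2.94 nm

2.94


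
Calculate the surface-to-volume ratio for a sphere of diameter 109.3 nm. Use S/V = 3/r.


Radius r = 109.3/2 = 54.65 nm
S/V = 3 / r = 3 / 54.65
S/V = 0.0549 nm^-1

0.0549


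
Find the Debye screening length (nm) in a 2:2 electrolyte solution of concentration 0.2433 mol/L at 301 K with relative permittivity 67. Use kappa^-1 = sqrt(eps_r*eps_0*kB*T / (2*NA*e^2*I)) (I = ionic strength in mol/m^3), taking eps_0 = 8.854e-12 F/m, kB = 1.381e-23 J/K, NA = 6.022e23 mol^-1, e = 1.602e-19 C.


Ionic strength I = 0.2433 * 2^2 * 1000 = 973.2 mol/m^3
kappa^-1 = sqrt(67 * 8.854e-12 * 1.381e-23 * 301 / (2 * 6.022e23 * (1.602e-19)^2 * 973.2))
kappa^-1 = 0.286 nm

0.286


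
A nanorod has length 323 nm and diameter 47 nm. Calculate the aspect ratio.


Aspect ratio AR = length / diameter
AR = 323 / 47
AR = 6.87

6.87


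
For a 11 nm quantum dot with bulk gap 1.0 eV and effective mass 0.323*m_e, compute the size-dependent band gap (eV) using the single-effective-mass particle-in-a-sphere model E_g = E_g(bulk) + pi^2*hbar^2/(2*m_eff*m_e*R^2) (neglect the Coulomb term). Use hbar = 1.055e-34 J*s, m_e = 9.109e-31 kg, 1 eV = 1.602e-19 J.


Radius R = 11/2 nm = 5.5e-09 m
Confinement energy dE = pi^2 * hbar^2 / (2 * m_eff * m_e * R^2)
dE = pi^2 * (1.055e-34)^2 / (2 * 0.323 * 9.109e-31 * (5.5e-09)^2) J, divided by 1.602e-19 J/eV
dE = 0.0385 eV
Total band gap = E_g(bulk) + dE = 1.0 + 0.0385 = 1.0385 eV

1.0385


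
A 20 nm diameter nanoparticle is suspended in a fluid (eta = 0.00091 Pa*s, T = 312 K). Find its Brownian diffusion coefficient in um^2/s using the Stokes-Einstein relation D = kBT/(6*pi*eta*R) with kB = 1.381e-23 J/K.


Radius R = 20/2 = 10 nm = 1e-08 m
D = kB*T / (6*pi*eta*R)
D = 1.381e-23 * 312 / (6 * pi * 0.00091 * 1e-08)
D = 2.51192e-11 m^2/s = 25.119 um^2/s

25.119


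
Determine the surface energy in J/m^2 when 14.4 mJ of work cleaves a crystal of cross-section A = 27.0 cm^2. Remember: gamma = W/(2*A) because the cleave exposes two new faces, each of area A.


Convert: A = 27.0 cm^2 = 0.0027 m^2, W = 14.4 mJ = 0.0144 J
Cleaving exposes two faces of area A, so total new surface = 2*A and gamma = W / (2*A)
gamma = 0.0144 / (2 * 0.0027)
gamma = 2.667 J/m^2

2.667


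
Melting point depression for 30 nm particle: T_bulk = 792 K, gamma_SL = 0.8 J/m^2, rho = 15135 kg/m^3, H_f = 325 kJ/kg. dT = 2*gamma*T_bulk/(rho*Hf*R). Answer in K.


Radius R = 30/2 = 15 nm = 1.5e-08 m
Convert H_f = 325 kJ/kg = 325000 J/kg
dT = 2 * gamma_SL * T_bulk / (rho * H_f * R)
dT = 2 * 0.8 * 792 / (15135 * 325000 * 1.5e-08)
dT = 17.2 K

17.2


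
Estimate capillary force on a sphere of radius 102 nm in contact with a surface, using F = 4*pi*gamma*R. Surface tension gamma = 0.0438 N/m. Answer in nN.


Convert radius: R = 102 nm = 1.02e-07 m
F = 4 * pi * gamma * R
F = 4 * pi * 0.0438 * 1.02e-07
F = 5.61415e-08 N = 56.1415 nN

56.1415


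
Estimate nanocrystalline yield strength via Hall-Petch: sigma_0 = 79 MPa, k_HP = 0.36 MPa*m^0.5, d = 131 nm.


d = 131 nm = 1.31e-07 m
sqrt(d) = 0.0003619392
Hall-Petch contribution = k / sqrt(d) = 0.36 / 0.0003619392 = 994.6 MPa
sigma = sigma_0 + k/sqrt(d) = 79 + 994.6 = 1073.6 MPa

1073.6


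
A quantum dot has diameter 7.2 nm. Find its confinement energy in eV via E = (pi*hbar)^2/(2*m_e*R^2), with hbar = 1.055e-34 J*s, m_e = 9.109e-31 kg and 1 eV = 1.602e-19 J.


Radius R = 7.2/2 = 3.6 nm = 3.6e-09 m
E = (pi * 1.055e-34)^2 / (2 * 9.109e-31 * (3.6e-09)^2)
E(J) = 4.65263e-21
E = E(J) / 1.602e-19 = 0.029 eV

0.029


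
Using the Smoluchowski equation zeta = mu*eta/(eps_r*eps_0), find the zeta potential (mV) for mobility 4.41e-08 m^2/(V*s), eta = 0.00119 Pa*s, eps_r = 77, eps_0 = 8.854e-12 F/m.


Smoluchowski equation: zeta = mu * eta / (eps_r * eps_0)
zeta = 4.41e-08 * 0.00119 / (77 * 8.854e-12)
zeta = 0.076976 V = 76.98 mV

76.98


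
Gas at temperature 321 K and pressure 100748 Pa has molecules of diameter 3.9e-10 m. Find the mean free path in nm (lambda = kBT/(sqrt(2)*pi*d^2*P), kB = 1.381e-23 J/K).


Mean free path: lambda = kB*T / (sqrt(2) * pi * d^2 * P)
lambda = 1.381e-23 * 321 / (sqrt(2) * pi * (3.9e-10)^2 * 100748)
lambda = 6.51131e-08 m
lambda = 65.11 nm

65.11


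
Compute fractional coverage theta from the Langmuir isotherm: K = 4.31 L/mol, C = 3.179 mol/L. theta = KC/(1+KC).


Langmuir isotherm: theta = K*C / (1 + K*C)
K*C = 4.31 * 3.179 = 13.70149
theta = 13.70149 / (1 + 13.70149) = 13.70149 / 14.70149
theta = 0.932

0.932


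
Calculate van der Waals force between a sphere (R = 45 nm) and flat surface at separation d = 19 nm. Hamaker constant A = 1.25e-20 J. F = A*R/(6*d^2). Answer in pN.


Convert to SI: R = 45 nm = 4.5e-08 m, d = 19 nm = 1.9e-08 m
F = A * R / (6 * d^2)
F = 1.25e-20 * 4.5e-08 / (6 * (1.9e-08)^2)
F = 2.59695e-13 N = 0.26 pN

0.26


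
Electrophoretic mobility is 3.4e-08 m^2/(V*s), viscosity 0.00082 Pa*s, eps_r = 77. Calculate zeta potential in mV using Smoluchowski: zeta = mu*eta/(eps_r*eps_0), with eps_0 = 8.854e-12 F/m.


Smoluchowski equation: zeta = mu * eta / (eps_r * eps_0)
zeta = 3.4e-08 * 0.00082 / (77 * 8.854e-12)
zeta = 0.040894 V = 40.89 mV

40.89


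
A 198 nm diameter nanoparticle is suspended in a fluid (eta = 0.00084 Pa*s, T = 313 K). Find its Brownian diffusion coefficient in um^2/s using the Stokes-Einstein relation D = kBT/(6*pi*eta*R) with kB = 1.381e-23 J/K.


Radius R = 198/2 = 99 nm = 9.9e-08 m
D = kB*T / (6*pi*eta*R)
D = 1.381e-23 * 313 / (6 * pi * 0.00084 * 9.9e-08)
D = 2.75754e-12 m^2/s = 2.758 um^2/s

2.758


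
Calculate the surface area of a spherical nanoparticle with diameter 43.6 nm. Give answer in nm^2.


Radius r = 43.6/2 = 21.8 nm
Surface area SA = 4 * pi * r^2
SA = 4 * pi * (21.8)^2
SA = 5972.04 nm^2

5972.04


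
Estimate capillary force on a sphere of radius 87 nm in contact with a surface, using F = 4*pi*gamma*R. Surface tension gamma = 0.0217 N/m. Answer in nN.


Convert radius: R = 87 nm = 8.7e-08 m
F = 4 * pi * gamma * R
F = 4 * pi * 0.0217 * 8.7e-08
F = 2.37241e-08 N = 23.7241 nN

23.7241


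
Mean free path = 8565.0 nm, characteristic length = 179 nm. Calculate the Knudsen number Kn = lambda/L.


Knudsen number Kn = lambda / L
Kn = 8565.0 / 179
Kn = 47.8492

47.8492


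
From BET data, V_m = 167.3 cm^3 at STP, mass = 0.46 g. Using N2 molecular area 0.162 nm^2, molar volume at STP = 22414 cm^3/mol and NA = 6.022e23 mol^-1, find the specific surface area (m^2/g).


Number of moles in monolayer = V_m / 22414 = 167.3 / 22414 = 0.00746408
Number of molecules = moles * NA = 0.00746408 * 6.022e23
SA = molecules * sigma / mass
SA = (167.3 / 22414) * 6.022e23 * 0.162e-18 / 0.46
SA = 1583.0 m^2/g

1583.0


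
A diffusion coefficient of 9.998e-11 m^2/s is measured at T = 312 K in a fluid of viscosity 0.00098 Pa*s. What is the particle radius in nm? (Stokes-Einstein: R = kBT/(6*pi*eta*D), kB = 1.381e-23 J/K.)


Stokes-Einstein: R = kB*T / (6*pi*eta*D)
R = 1.381e-23 * 312 / (6 * pi * 0.00098 * 9.998e-11)
R = 2.33296e-09 m = 2.33 nm

2.33


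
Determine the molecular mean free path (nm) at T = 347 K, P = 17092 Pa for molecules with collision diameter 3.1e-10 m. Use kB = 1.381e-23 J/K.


Mean free path: lambda = kB*T / (sqrt(2) * pi * d^2 * P)
lambda = 1.381e-23 * 347 / (sqrt(2) * pi * (3.1e-10)^2 * 17092)
lambda = 6.56662e-07 m
lambda = 656.66 nm

656.66


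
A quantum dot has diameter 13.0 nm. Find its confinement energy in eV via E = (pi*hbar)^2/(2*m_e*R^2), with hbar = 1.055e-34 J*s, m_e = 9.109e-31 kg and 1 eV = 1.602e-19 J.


Radius R = 13.0/2 = 6.5 nm = 6.5e-09 m
E = (pi * 1.055e-34)^2 / (2 * 9.109e-31 * (6.5e-09)^2)
E(J) = 1.42718e-21
E = E(J) / 1.602e-19 = 0.0089 eV

0.0089


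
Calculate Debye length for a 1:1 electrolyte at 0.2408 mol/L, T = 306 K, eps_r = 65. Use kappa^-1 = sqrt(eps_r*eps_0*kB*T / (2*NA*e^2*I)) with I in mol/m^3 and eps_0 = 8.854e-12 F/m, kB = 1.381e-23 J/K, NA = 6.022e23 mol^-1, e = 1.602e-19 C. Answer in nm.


Ionic strength I = 0.2408 * 1^2 * 1000 = 240.8 mol/m^3
kappa^-1 = sqrt(65 * 8.854e-12 * 1.381e-23 * 306 / (2 * 6.022e23 * (1.602e-19)^2 * 240.8))
kappa^-1 = 0.572 nm

0.572


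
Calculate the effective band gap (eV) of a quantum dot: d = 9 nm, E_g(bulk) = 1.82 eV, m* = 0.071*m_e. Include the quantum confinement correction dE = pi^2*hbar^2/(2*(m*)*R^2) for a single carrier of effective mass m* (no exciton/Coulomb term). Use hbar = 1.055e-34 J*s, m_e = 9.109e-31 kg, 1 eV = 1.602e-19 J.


Radius R = 9/2 nm = 4.5e-09 m
Confinement energy dE = pi^2 * hbar^2 / (2 * m_eff * m_e * R^2)
dE = pi^2 * (1.055e-34)^2 / (2 * 0.071 * 9.109e-31 * (4.5e-09)^2) J, divided by 1.602e-19 J/eV
dE = 0.2618 eV
Total band gap = E_g(bulk) + dE = 1.82 + 0.2618 = 2.0818 eV

2.0818


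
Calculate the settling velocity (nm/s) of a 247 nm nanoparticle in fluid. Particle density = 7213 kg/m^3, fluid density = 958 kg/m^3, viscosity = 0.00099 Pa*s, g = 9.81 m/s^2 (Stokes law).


Radius R = 247/2 nm = 1.235e-07 m
Density difference = 7213 - 958 = 6255 kg/m^3
v = 2 * R^2 * (rho_p - rho_f) * g / (9 * eta)
v = 2 * (1.235e-07)^2 * 6255 * 9.81 / (9 * 0.00099)
v = 2.10079e-07 m/s = 210.0789 nm/s

210.0789


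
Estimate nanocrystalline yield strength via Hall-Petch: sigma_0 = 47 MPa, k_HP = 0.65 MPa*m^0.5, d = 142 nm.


d = 142 nm = 1.42e-07 m
sqrt(d) = 0.0003768289
Hall-Petch contribution = k / sqrt(d) = 0.65 / 0.0003768289 = 1724.9 MPa
sigma = sigma_0 + k/sqrt(d) = 47 + 1724.9 = 1771.9 MPa

1771.9


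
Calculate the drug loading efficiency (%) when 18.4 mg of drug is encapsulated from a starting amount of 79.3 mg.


Drug loading efficiency = (drug loaded / drug initial) * 100
DLE = 18.4 / 79.3 * 100
DLE = 0.232 * 100
DLE = 23.2%

23.2


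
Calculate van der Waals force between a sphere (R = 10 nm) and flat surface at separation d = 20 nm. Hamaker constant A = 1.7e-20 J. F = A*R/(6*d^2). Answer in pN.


Convert to SI: R = 10 nm = 1e-08 m, d = 20 nm = 2e-08 m
F = A * R / (6 * d^2)
F = 1.7e-20 * 1e-08 / (6 * (2e-08)^2)
F = 7.08333e-14 N = 0.071 pN

0.071


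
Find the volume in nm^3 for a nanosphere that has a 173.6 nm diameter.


Radius r = 173.6/2 = 86.8 nm
Volume V = (4/3) * pi * r^3
V = (4/3) * pi * (86.8)^3
V = 2739351.64 nm^3

2739351.64


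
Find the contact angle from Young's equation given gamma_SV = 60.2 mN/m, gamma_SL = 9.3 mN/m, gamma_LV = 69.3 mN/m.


cos(theta) = (gamma_SV - gamma_SL) / gamma_LV
cos(theta) = (60.2 - 9.3) / 69.3
cos(theta) = 0.734488
theta = arccos(0.734488) = 42.74 degrees

42.74


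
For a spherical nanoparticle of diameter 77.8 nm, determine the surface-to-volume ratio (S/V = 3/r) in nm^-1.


Radius r = 77.8/2 = 38.9 nm
S/V = 3 / r = 3 / 38.9
S/V = 0.0771 nm^-1

0.0771


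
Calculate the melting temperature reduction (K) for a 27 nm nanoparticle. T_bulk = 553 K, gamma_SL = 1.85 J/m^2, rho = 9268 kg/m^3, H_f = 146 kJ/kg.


Radius R = 27/2 = 13.5 nm = 1.35e-08 m
Convert H_f = 146 kJ/kg = 146000 J/kg
dT = 2 * gamma_SL * T_bulk / (rho * H_f * R)
dT = 2 * 1.85 * 553 / (9268 * 146000 * 1.35e-08)
dT = 112.0 K

112.0


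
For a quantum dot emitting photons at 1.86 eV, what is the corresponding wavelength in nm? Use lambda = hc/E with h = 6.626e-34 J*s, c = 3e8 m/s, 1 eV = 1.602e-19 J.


Convert energy: E = 1.86 eV = 1.86 * 1.602e-19 = 2.97972e-19 J
lambda = h*c / E = 6.626e-34 * 3e8 / 2.97972e-19
lambda = 6.6711e-07 m = 667.1 nm

667.1


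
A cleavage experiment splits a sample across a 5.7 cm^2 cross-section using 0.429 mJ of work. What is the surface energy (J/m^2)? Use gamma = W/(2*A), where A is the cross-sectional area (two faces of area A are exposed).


Convert: A = 5.7 cm^2 = 0.00057 m^2, W = 0.429 mJ = 0.000429 J
Cleaving exposes two faces of area A, so total new surface = 2*A and gamma = W / (2*A)
gamma = 0.000429 / (2 * 0.00057)
gamma = 0.376 J/m^2

0.376


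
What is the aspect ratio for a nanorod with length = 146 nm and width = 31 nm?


Aspect ratio AR = length / diameter
AR = 146 / 31
AR = 4.71

4.71


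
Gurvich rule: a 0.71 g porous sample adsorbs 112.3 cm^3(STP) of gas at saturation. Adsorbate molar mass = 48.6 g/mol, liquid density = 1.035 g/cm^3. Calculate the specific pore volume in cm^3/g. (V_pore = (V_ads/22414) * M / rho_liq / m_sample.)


Moles adsorbed n = V_ads / 22414 = 112.3 / 22414 = 5.010261e-03 mol
Liquid volume V_liq = n * M / rho_liq = 5.010261e-03 * 48.6 / 1.035 = 0.23526 cm^3
Specific pore volume V_pore = V_liq / m_sample = 0.23526 / 0.71
V_pore = 0.3314 cm^3/g

0.3314


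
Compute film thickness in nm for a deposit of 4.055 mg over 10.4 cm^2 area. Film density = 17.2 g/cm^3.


Convert: m = 4.055 mg = 4.0550e-06 kg, A = 10.4 cm^2 = 1.0400e-03 m^2, rho = 17.2 g/cm^3 = 17200 kg/m^3
t = m / (A * rho)
t = 4.0550e-06 / (1.0400e-03 * 17200)
t = 2.2669e-07 m = 226.7 nm

226.7


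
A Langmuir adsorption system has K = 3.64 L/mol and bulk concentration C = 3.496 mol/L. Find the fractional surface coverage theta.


Langmuir isotherm: theta = K*C / (1 + K*C)
K*C = 3.64 * 3.496 = 12.72544
theta = 12.72544 / (1 + 12.72544) = 12.72544 / 13.72544
theta = 0.9271

0.9271


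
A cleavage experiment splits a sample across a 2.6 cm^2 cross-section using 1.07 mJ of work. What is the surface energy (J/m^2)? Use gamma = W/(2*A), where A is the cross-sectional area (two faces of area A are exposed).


Convert: A = 2.6 cm^2 = 0.00026 m^2, W = 1.07 mJ = 0.00107 J
Cleaving exposes two faces of area A, so total new surface = 2*A and gamma = W / (2*A)
gamma = 0.00107 / (2 * 0.00026)
gamma = 2.058 J/m^2

2.058


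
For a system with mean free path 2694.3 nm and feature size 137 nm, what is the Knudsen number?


Knudsen number Kn = lambda / L
Kn = 2694.3 / 137
Kn = 19.6664

19.6664


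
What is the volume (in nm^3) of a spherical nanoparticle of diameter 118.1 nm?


Radius r = 118.1/2 = 59.05 nm
Volume V = (4/3) * pi * r^3
V = (4/3) * pi * (59.05)^3
V = 862478.57 nm^3

862478.57


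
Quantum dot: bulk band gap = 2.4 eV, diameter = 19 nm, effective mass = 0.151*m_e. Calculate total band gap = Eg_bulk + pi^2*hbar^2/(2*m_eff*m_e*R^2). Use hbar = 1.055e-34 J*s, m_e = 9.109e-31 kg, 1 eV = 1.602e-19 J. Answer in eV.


Radius R = 19/2 nm = 9.5e-09 m
Confinement energy dE = pi^2 * hbar^2 / (2 * m_eff * m_e * R^2)
dE = pi^2 * (1.055e-34)^2 / (2 * 0.151 * 9.109e-31 * (9.5e-09)^2) J, divided by 1.602e-19 J/eV
dE = 0.0276 eV
Total band gap = E_g(bulk) + dE = 2.4 + 0.0276 = 2.4276 eV

2.4276


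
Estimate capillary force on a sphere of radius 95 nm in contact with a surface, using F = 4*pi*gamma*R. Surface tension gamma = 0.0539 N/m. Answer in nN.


Convert radius: R = 95 nm = 9.5e-08 m
F = 4 * pi * gamma * R
F = 4 * pi * 0.0539 * 9.5e-08
F = 6.43461e-08 N = 64.3461 nN

64.3461


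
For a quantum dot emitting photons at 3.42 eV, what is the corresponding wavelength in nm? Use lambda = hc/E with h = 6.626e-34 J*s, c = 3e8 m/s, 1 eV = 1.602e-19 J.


Convert energy: E = 3.42 eV = 3.42 * 1.602e-19 = 5.47884e-19 J
lambda = h*c / E = 6.626e-34 * 3e8 / 5.47884e-19
lambda = 3.62814e-07 m = 362.8 nm

362.8


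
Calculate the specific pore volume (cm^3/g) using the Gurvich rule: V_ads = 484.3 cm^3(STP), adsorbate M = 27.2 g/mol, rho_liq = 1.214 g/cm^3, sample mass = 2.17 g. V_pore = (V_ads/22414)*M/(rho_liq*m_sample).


Moles adsorbed n = V_ads / 22414 = 484.3 / 22414 = 2.160703e-02 mol
Liquid volume V_liq = n * M / rho_liq = 2.160703e-02 * 27.2 / 1.214 = 0.48411 cm^3
Specific pore volume V_pore = V_liq / m_sample = 0.48411 / 2.17
V_pore = 0.2231 cm^3/g

0.2231


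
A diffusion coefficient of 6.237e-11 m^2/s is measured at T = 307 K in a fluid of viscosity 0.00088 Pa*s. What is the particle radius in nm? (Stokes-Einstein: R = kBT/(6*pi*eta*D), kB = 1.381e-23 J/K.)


Stokes-Einstein: R = kB*T / (6*pi*eta*D)
R = 1.381e-23 * 307 / (6 * pi * 0.00088 * 6.237e-11)
R = 4.09801e-09 m = 4.1 nm

4.1


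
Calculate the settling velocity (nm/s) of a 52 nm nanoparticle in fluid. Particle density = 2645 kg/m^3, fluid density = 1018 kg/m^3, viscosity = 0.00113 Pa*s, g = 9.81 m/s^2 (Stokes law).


Radius R = 52/2 nm = 2.6e-08 m
Density difference = 2645 - 1018 = 1627 kg/m^3
v = 2 * R^2 * (rho_p - rho_f) * g / (9 * eta)
v = 2 * (2.6e-08)^2 * 1627 * 9.81 / (9 * 0.00113)
v = 2.12184e-09 m/s = 2.1218 nm/s

2.1218


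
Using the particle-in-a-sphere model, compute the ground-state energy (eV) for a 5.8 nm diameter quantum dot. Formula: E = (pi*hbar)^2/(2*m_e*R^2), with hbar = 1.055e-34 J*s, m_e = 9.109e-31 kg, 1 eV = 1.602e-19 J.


Radius R = 5.8/2 = 2.9 nm = 2.9e-09 m
E = (pi * 1.055e-34)^2 / (2 * 9.109e-31 * (2.9e-09)^2)
E(J) = 7.16982e-21
E = E(J) / 1.602e-19 = 0.0448 eV

0.0448


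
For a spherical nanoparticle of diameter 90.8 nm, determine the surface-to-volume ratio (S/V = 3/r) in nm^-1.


Radius r = 90.8/2 = 45.4 nm
S/V = 3 / r = 3 / 45.4
S/V = 0.0661 nm^-1

0.0661


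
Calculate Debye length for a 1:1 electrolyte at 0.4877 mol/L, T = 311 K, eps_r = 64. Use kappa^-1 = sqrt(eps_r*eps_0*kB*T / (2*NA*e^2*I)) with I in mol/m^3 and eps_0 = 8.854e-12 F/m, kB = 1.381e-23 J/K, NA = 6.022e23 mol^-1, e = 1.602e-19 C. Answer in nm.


Ionic strength I = 0.4877 * 1^2 * 1000 = 487.7 mol/m^3
kappa^-1 = sqrt(64 * 8.854e-12 * 1.381e-23 * 311 / (2 * 6.022e23 * (1.602e-19)^2 * 487.7))
kappa^-1 = 0.402 nm

0.402


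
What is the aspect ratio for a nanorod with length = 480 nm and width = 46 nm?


Aspect ratio AR = length / diameter
AR = 480 / 46
AR = 10.43

10.43


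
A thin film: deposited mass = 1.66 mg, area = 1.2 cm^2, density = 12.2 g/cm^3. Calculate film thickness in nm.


Convert: m = 1.66 mg = 1.6600e-06 kg, A = 1.2 cm^2 = 1.2000e-04 m^2, rho = 12.2 g/cm^3 = 12200 kg/m^3
t = m / (A * rho)
t = 1.6600e-06 / (1.2000e-04 * 12200)
t = 1.1339e-06 m = 1133.9 nm

1133.9


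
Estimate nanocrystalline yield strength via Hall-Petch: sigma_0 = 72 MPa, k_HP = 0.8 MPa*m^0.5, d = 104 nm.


d = 104 nm = 1.04e-07 m
sqrt(d) = 0.0003224903
Hall-Petch contribution = k / sqrt(d) = 0.8 / 0.0003224903 = 2480.7 MPa
sigma = sigma_0 + k/sqrt(d) = 72 + 2480.7 = 2552.7 MPa

2552.7
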